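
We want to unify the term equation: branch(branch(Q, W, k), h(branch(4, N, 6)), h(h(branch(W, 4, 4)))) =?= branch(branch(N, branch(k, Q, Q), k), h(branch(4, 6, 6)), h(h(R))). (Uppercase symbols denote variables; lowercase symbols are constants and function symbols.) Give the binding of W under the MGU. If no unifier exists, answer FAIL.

Decompose branch/3: branch(Q, W, k) =?= branch(N, branch(k, Q, Q), k),  h(branch(4, N, 6)) =?= h(branch(4, 6, 6)),  h(h(branch(W, 4, 4))) =?= h(h(R)).
Decompose branch/3: Q =?= N,  W =?= branch(k, Q, Q),  k =?= k.
Bind Q := N; substituting into the one remaining equation that mentions Q gives: W =?= branch(k, N, N).
Bind W := branch(k, N, N); substituting into the one remaining equation that mentions W gives: h(h(branch(branch(k, N, N), 4, 4))) =?= h(h(R)).
Delete trivial equation k =?= k.
Decompose h/1: branch(4, N, 6) =?= branch(4, 6, 6).
Decompose branch/3: 4 =?= 4,  N =?= 6,  6 =?= 6.
Delete trivial equation 4 =?= 4.
Bind N := 6; substituting into the one remaining equation that mentions N gives: h(h(branch(branch(k, 6, 6), 4, 4))) =?= h(h(R)). Substituting into the earlier bindings gives Q := 6, W := branch(k, 6, 6).
Delete trivial equation 6 =?= 6.
Decompose h/1: h(branch(branch(k, 6, 6), 4, 4)) =?= h(R).
Decompose h/1: branch(branch(k, 6, 6), 4, 4) =?= R.
Bind R := branch(branch(k, 6, 6), 4, 4).
MGU = { Q ↦ 6, W ↦ branch(k, 6, 6), N ↦ 6, R ↦ branch(branch(k, 6, 6), 4, 4) }, so W ↦ branch(k, 6, 6).

branch(k, 6, 6)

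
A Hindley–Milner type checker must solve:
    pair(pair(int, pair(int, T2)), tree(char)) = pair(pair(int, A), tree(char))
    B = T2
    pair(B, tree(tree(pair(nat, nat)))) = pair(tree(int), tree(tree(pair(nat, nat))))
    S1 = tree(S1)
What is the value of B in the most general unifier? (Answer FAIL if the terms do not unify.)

Decompose pair/2: pair(int, pair(int, T2)) = pair(int, A),  tree(char) = tree(char).
Decompose pair/2: int = int,  pair(int, T2) = A.
Delete trivial equation int = int.
Bind A := pair(int, T2); no other remaining equation mentions A.
Delete trivial equation tree(char) = tree(char).
Bind B := T2; substituting into the one remaining equation that mentions B gives: pair(T2, tree(tree(pair(nat, nat)))) = pair(tree(int), tree(tree(pair(nat, nat)))).
Decompose pair/2: T2 = tree(int),  tree(tree(pair(nat, nat))) = tree(tree(pair(nat, nat))).
Bind T2 := tree(int); no other remaining equation mentions T2. Substituting into the earlier bindings gives A := pair(int, tree(int)), B := tree(int).
Delete trivial equation tree(tree(pair(nat, nat))) = tree(tree(pair(nat, nat))).
Occurs check fails: S1 occurs in tree(S1); the equation S1 = tree(S1) has no finite solution.

FAIL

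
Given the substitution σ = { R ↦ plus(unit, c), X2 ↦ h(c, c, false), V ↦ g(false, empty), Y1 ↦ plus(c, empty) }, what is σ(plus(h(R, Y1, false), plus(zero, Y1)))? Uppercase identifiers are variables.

plus(h(plus(unit, c), plus(c, empty), false), plus(zero, plus(c, empty)))

Replace each occurrence of R with plus(unit, c).
Replace each occurrence of Y1 with plus(c, empty).
Result: plus(h(plus(unit, c), plus(c, empty), false), plus(zero, plus(c, empty))).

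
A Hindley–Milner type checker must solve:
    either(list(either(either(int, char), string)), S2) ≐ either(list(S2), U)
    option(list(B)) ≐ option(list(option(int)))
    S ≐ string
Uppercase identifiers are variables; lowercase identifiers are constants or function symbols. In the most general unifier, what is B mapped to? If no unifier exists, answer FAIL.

Decompose either/2: list(either(either(int, char), string)) ≐ list(S2),  S2 ≐ U.
Decompose list/1: either(either(int, char), string) ≐ S2.
Bind S2 := either(either(int, char), string); substituting into the one remaining equation that mentions S2 gives: either(either(int, char), string) ≐ U.
Bind U := either(either(int, char), string); no other remaining equation mentions U.
Decompose option/1: list(B) ≐ list(option(int)).
Decompose list/1: B ≐ option(int).
Bind B := option(int); no other remaining equation mentions B.
Bind S := string.
MGU = { S2 ↦ either(either(int, char), string), U ↦ either(either(int, char), string), B ↦ option(int), S ↦ string }, so B ↦ option(int).

option(int)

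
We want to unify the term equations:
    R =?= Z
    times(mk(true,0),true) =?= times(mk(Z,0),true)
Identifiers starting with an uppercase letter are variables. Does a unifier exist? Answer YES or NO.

Bind R := Z; no other remaining equation mentions R.
Decompose times/2: mk(true,0) =?= mk(Z,0),  true =?= true.
Decompose mk/2: true =?= Z,  0 =?= 0.
Bind Z := true; no other remaining equation mentions Z. Substituting into the earlier binding gives R := true.
Delete trivial equation 0 =?= 0.
Delete trivial equation true =?= true.
No equations remain and no clash or occurs-check failure arose, so a unifier exists.

YES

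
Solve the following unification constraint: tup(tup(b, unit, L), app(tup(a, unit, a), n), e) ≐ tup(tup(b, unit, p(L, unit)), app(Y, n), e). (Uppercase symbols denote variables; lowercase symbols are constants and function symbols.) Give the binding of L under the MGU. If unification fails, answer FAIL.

Decompose tup/3: tup(b, unit, L) ≐ tup(b, unit, p(L, unit)),  app(tup(a, unit, a), n) ≐ app(Y, n),  e ≐ e.
Decompose tup/3: b ≐ b,  unit ≐ unit,  L ≐ p(L, unit).
Delete trivial equation b ≐ b.
Delete trivial equation unit ≐ unit.
Occurs check fails: L occurs in p(L, unit); the equation L ≐ p(L, unit) has no finite solution.

FAIL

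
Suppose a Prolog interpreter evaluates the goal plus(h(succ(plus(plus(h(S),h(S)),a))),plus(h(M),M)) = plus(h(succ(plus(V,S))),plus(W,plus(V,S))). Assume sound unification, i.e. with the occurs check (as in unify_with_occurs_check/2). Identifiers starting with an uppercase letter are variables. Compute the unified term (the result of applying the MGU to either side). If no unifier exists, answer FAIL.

plus(h(succ(plus(plus(h(a),h(a)),a))),plus(h(plus(plus(h(a),h(a)),a)),plus(plus(h(a),h(a)),a)))

Decompose plus/2: h(succ(plus(plus(h(S),h(S)),a))) = h(succ(plus(V,S))),  plus(h(M),M) = plus(W,plus(V,S)).
Decompose h/1: succ(plus(plus(h(S),h(S)),a)) = succ(plus(V,S)).
Decompose succ/1: plus(plus(h(S),h(S)),a) = plus(V,S).
Decompose plus/2: plus(h(S),h(S)) = V,  a = S.
Bind V := plus(h(S),h(S)); substituting into the one remaining equation that mentions V gives: plus(h(M),M) = plus(W,plus(plus(h(S),h(S)),S)).
Bind S := a; substituting into the remaining equation gives: plus(h(M),M) = plus(W,plus(plus(h(a),h(a)),a)). Substituting into the earlier binding gives V := plus(h(a),h(a)).
Decompose plus/2: h(M) = W,  M = plus(plus(h(a),h(a)),a).
Bind W := h(M); no other remaining equation mentions W.
Bind M := plus(plus(h(a),h(a)),a). Substituting into the earlier binding gives W := h(plus(plus(h(a),h(a)),a)).
Applying the MGU to either side gives plus(h(succ(plus(plus(h(a),h(a)),a))),plus(h(plus(plus(h(a),h(a)),a)),plus(plus(h(a),h(a)),a))).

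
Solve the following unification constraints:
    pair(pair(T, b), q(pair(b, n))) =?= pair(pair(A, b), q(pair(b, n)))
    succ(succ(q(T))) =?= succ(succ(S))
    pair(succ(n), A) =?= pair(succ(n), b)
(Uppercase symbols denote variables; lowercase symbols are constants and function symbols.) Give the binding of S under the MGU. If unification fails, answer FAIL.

Decompose pair/2: pair(T, b) =?= pair(A, b),  q(pair(b, n)) =?= q(pair(b, n)).
Decompose pair/2: T =?= A,  b =?= b.
Bind T := A; substituting into the one remaining equation that mentions T gives: succ(succ(q(A))) =?= succ(succ(S)).
Delete trivial equation b =?= b.
Delete trivial equation q(pair(b, n)) =?= q(pair(b, n)).
Decompose succ/1: succ(q(A)) =?= succ(S).
Decompose succ/1: q(A) =?= S.
Bind S := q(A); no other remaining equation mentions S.
Decompose pair/2: succ(n) =?= succ(n),  A =?= b.
Delete trivial equation succ(n) =?= succ(n).
Bind A := b. Substituting into the earlier bindings gives T := b, S := q(b).
MGU = { T -> b, S -> q(b), A -> b }, so S -> q(b).

q(b)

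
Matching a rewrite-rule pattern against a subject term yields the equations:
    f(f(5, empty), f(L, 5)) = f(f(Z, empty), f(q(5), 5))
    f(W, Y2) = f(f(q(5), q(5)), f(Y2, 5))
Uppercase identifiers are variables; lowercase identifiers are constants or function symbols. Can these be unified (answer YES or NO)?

Decompose f/2: f(5, empty) = f(Z, empty),  f(L, 5) = f(q(5), 5).
Decompose f/2: 5 = Z,  empty = empty.
Bind Z := 5; no other remaining equation mentions Z.
Delete trivial equation empty = empty.
Decompose f/2: L = q(5),  5 = 5.
Bind L := q(5); no other remaining equation mentions L.
Delete trivial equation 5 = 5.
Decompose f/2: W = f(q(5), q(5)),  Y2 = f(Y2, 5).
Bind W := f(q(5), q(5)); no other remaining equation mentions W.
Occurs check fails: Y2 occurs in f(Y2, 5); the equation Y2 = f(Y2, 5) has no finite solution.

NO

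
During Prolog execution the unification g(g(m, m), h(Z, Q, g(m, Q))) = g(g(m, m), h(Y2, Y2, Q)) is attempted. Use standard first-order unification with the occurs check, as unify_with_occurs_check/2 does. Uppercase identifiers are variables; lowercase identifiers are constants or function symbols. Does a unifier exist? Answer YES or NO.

NO

Decompose g/2: g(m, m) = g(m, m),  h(Z, Q, g(m, Q)) = h(Y2, Y2, Q).
Delete trivial equation g(m, m) = g(m, m).
Decompose h/3: Z = Y2,  Q = Y2,  g(m, Q) = Q.
Bind Z := Y2; no other remaining equation mentions Z.
Bind Q := Y2; substituting into the remaining equation gives: g(m, Y2) = Y2.
Occurs check fails: Y2 occurs in g(m, Y2); the equation Y2 = g(m, Y2) has no finite solution.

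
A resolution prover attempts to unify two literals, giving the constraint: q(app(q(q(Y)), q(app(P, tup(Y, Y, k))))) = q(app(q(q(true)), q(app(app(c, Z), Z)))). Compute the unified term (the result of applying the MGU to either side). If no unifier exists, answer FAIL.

q(app(q(q(true)), q(app(app(c, tup(true, true, k)), tup(true, true, k)))))

Decompose q/1: app(q(q(Y)), q(app(P, tup(Y, Y, k)))) = app(q(q(true)), q(app(app(c, Z), Z))).
Decompose app/2: q(q(Y)) = q(q(true)),  q(app(P, tup(Y, Y, k))) = q(app(app(c, Z), Z)).
Decompose q/1: q(Y) = q(true).
Decompose q/1: Y = true.
Bind Y := true; substituting into the remaining equation gives: q(app(P, tup(true, true, k))) = q(app(app(c, Z), Z)).
Decompose q/1: app(P, tup(true, true, k)) = app(app(c, Z), Z).
Decompose app/2: P = app(c, Z),  tup(true, true, k) = Z.
Bind P := app(c, Z); no other remaining equation mentions P.
Bind Z := tup(true, true, k). Substituting into the earlier binding gives P := app(c, tup(true, true, k)).
Applying the MGU to either side gives q(app(q(q(true)), q(app(app(c, tup(true, true, k)), tup(true, true, k))))).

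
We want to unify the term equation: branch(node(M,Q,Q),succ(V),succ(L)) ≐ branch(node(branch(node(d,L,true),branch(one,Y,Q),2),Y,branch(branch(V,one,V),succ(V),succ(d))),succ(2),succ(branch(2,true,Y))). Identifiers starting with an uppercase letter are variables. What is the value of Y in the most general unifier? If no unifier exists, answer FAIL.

branch(branch(2,one,2),succ(2),succ(d))

Decompose branch/3: node(M,Q,Q) ≐ node(branch(node(d,L,true),branch(one,Y,Q),2),Y,branch(branch(V,one,V),succ(V),succ(d))),  succ(V) ≐ succ(2),  succ(L) ≐ succ(branch(2,true,Y)).
Decompose node/3: M ≐ branch(node(d,L,true),branch(one,Y,Q),2),  Q ≐ Y,  Q ≐ branch(branch(V,one,V),succ(V),succ(d)).
Bind M := branch(node(d,L,true),branch(one,Y,Q),2); no other remaining equation mentions M.
Bind Q := Y; substituting into the one remaining equation that mentions Q gives: Y ≐ branch(branch(V,one,V),succ(V),succ(d)). Substituting into the earlier binding gives M := branch(node(d,L,true),branch(one,Y,Y),2).
Bind Y := branch(branch(V,one,V),succ(V),succ(d)); substituting into the one remaining equation that mentions Y gives: succ(L) ≐ succ(branch(2,true,branch(branch(V,one,V),succ(V),succ(d)))). Substituting into the earlier bindings gives M := branch(node(d,L,true),branch(one,branch(branch(V,one,V),succ(V),succ(d)),branch(branch(V,one,V),succ(V),succ(d))),2), Q := branch(branch(V,one,V),succ(V),succ(d)).
Decompose succ/1: V ≐ 2.
Bind V := 2; substituting into the remaining equation gives: succ(L) ≐ succ(branch(2,true,branch(branch(2,one,2),succ(2),succ(d)))). Substituting into the earlier bindings gives M := branch(node(d,L,true),branch(one,branch(branch(2,one,2),succ(2),succ(d)),branch(branch(2,one,2),succ(2),succ(d))),2), Q := branch(branch(2,one,2),succ(2),succ(d)), Y := branch(branch(2,one,2),succ(2),succ(d)).
Decompose succ/1: L ≐ branch(2,true,branch(branch(2,one,2),succ(2),succ(d))).
Bind L := branch(2,true,branch(branch(2,one,2),succ(2),succ(d))). Substituting into the earlier binding gives M := branch(node(d,branch(2,true,branch(branch(2,one,2),succ(2),succ(d))),true),branch(one,branch(branch(2,one,2),succ(2),succ(d)),branch(branch(2,one,2),succ(2),succ(d))),2).
MGU = { M := branch(node(d,branch(2,true,branch(branch(2,one,2),succ(2),succ(d))),true),branch(one,branch(branch(2,one,2),succ(2),succ(d)),branch(branch(2,one,2),succ(2),succ(d))),2), Q := branch(branch(2,one,2),succ(2),succ(d)), Y := branch(branch(2,one,2),succ(2),succ(d)), V := 2, L := branch(2,true,branch(branch(2,one,2),succ(2),succ(d))) }, so Y := branch(branch(2,one,2),succ(2),succ(d)).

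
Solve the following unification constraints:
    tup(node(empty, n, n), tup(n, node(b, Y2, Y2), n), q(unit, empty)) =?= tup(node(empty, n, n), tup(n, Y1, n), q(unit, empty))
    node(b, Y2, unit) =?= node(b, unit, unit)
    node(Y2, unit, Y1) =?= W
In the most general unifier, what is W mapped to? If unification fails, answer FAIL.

Decompose tup/3: node(empty, n, n) =?= node(empty, n, n),  tup(n, node(b, Y2, Y2), n) =?= tup(n, Y1, n),  q(unit, empty) =?= q(unit, empty).
Delete trivial equation node(empty, n, n) =?= node(empty, n, n).
Decompose tup/3: n =?= n,  node(b, Y2, Y2) =?= Y1,  n =?= n.
Delete trivial equation n =?= n.
Bind Y1 := node(b, Y2, Y2); substituting into the one remaining equation that mentions Y1 gives: node(Y2, unit, node(b, Y2, Y2)) =?= W.
Delete trivial equation n =?= n.
Delete trivial equation q(unit, empty) =?= q(unit, empty).
Decompose node/3: b =?= b,  Y2 =?= unit,  unit =?= unit.
Delete trivial equation b =?= b.
Bind Y2 := unit; substituting into the one remaining equation that mentions Y2 gives: node(unit, unit, node(b, unit, unit)) =?= W. Substituting into the earlier binding gives Y1 := node(b, unit, unit).
Delete trivial equation unit =?= unit.
Bind W := node(unit, unit, node(b, unit, unit)).
MGU = { Y1 := node(b, unit, unit), Y2 := unit, W := node(unit, unit, node(b, unit, unit)) }, so W := node(unit, unit, node(b, unit, unit)).

node(unit, unit, node(b, unit, unit))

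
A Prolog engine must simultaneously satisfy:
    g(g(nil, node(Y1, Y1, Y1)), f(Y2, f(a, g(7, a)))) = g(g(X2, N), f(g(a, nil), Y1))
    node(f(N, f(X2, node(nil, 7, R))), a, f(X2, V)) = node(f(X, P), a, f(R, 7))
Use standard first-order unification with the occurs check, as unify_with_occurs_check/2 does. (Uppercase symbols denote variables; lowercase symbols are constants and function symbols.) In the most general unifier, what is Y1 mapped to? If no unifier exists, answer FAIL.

Decompose g/2: g(nil, node(Y1, Y1, Y1)) = g(X2, N),  f(Y2, f(a, g(7, a))) = f(g(a, nil), Y1).
Decompose g/2: nil = X2,  node(Y1, Y1, Y1) = N.
Bind X2 := nil; substituting into the one remaining equation that mentions X2 gives: node(f(N, f(nil, node(nil, 7, R))), a, f(nil, V)) = node(f(X, P), a, f(R, 7)).
Bind N := node(Y1, Y1, Y1); substituting into the one remaining equation that mentions N gives: node(f(node(Y1, Y1, Y1), f(nil, node(nil, 7, R))), a, f(nil, V)) = node(f(X, P), a, f(R, 7)).
Decompose f/2: Y2 = g(a, nil),  f(a, g(7, a)) = Y1.
Bind Y2 := g(a, nil); no other remaining equation mentions Y2.
Bind Y1 := f(a, g(7, a)); substituting into the remaining equation gives: node(f(node(f(a, g(7, a)), f(a, g(7, a)), f(a, g(7, a))), f(nil, node(nil, 7, R))), a, f(nil, V)) = node(f(X, P), a, f(R, 7)). Substituting into the earlier binding gives N := node(f(a, g(7, a)), f(a, g(7, a)), f(a, g(7, a))).
Decompose node/3: f(node(f(a, g(7, a)), f(a, g(7, a)), f(a, g(7, a))), f(nil, node(nil, 7, R))) = f(X, P),  a = a,  f(nil, V) = f(R, 7).
Decompose f/2: node(f(a, g(7, a)), f(a, g(7, a)), f(a, g(7, a))) = X,  f(nil, node(nil, 7, R)) = P.
Bind X := node(f(a, g(7, a)), f(a, g(7, a)), f(a, g(7, a))); no other remaining equation mentions X.
Bind P := f(nil, node(nil, 7, R)); no other remaining equation mentions P.
Delete trivial equation a = a.
Decompose f/2: nil = R,  V = 7.
Bind R := nil; no other remaining equation mentions R. Substituting into the earlier binding gives P := f(nil, node(nil, 7, nil)).
Bind V := 7.
MGU = { X2 = nil, N = node(f(a, g(7, a)), f(a, g(7, a)), f(a, g(7, a))), Y2 = g(a, nil), Y1 = f(a, g(7, a)), X = node(f(a, g(7, a)), f(a, g(7, a)), f(a, g(7, a))), P = f(nil, node(nil, 7, nil)), R = nil, V = 7 }, so Y1 = f(a, g(7, a)).

f(a, g(7, a))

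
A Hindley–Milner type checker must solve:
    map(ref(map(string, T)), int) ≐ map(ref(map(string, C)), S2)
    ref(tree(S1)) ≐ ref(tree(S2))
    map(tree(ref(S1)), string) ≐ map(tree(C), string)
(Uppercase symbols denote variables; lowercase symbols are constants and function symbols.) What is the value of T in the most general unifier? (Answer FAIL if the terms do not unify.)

ref(int)

Decompose map/2: ref(map(string, T)) ≐ ref(map(string, C)),  int ≐ S2.
Decompose ref/1: map(string, T) ≐ map(string, C).
Decompose map/2: string ≐ string,  T ≐ C.
Delete trivial equation string ≐ string.
Bind T := C; no other remaining equation mentions T.
Bind S2 := int; substituting into the one remaining equation that mentions S2 gives: ref(tree(S1)) ≐ ref(tree(int)).
Decompose ref/1: tree(S1) ≐ tree(int).
Decompose tree/1: S1 ≐ int.
Bind S1 := int; substituting into the remaining equation gives: map(tree(ref(int)), string) ≐ map(tree(C), string).
Decompose map/2: tree(ref(int)) ≐ tree(C),  string ≐ string.
Decompose tree/1: ref(int) ≐ C.
Bind C := ref(int); no other remaining equation mentions C. Substituting into the earlier binding gives T := ref(int).
Delete trivial equation string ≐ string.
MGU = { T ↦ ref(int), S2 ↦ int, S1 ↦ int, C ↦ ref(int) }, so T ↦ ref(int).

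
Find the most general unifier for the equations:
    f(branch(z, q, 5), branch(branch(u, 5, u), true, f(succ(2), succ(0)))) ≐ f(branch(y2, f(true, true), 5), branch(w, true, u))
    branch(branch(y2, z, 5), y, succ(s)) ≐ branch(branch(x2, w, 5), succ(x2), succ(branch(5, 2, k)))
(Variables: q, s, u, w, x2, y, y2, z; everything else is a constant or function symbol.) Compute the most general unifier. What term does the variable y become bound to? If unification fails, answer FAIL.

succ(branch(f(succ(2), succ(0)), 5, f(succ(2), succ(0))))

Decompose f/2: branch(z, q, 5) ≐ branch(y2, f(true, true), 5),  branch(branch(u, 5, u), true, f(succ(2), succ(0))) ≐ branch(w, true, u).
Decompose branch/3: z ≐ y2,  q ≐ f(true, true),  5 ≐ 5.
Bind z := y2; substituting into the one remaining equation that mentions z gives: branch(branch(y2, y2, 5), y, succ(s)) ≐ branch(branch(x2, w, 5), succ(x2), succ(branch(5, 2, k))).
Bind q := f(true, true); no other remaining equation mentions q.
Delete trivial equation 5 ≐ 5.
Decompose branch/3: branch(u, 5, u) ≐ w,  true ≐ true,  f(succ(2), succ(0)) ≐ u.
Bind w := branch(u, 5, u); substituting into the one remaining equation that mentions w gives: branch(branch(y2, y2, 5), y, succ(s)) ≐ branch(branch(x2, branch(u, 5, u), 5), succ(x2), succ(branch(5, 2, k))).
Delete trivial equation true ≐ true.
Bind u := f(succ(2), succ(0)); substituting into the remaining equation gives: branch(branch(y2, y2, 5), y, succ(s)) ≐ branch(branch(x2, branch(f(succ(2), succ(0)), 5, f(succ(2), succ(0))), 5), succ(x2), succ(branch(5, 2, k))). Substituting into the earlier binding gives w := branch(f(succ(2), succ(0)), 5, f(succ(2), succ(0))).
Decompose branch/3: branch(y2, y2, 5) ≐ branch(x2, branch(f(succ(2), succ(0)), 5, f(succ(2), succ(0))), 5),  y ≐ succ(x2),  succ(s) ≐ succ(branch(5, 2, k)).
Decompose branch/3: y2 ≐ x2,  y2 ≐ branch(f(succ(2), succ(0)), 5, f(succ(2), succ(0))),  5 ≐ 5.
Bind y2 := x2; substituting into the one remaining equation that mentions y2 gives: x2 ≐ branch(f(succ(2), succ(0)), 5, f(succ(2), succ(0))). Substituting into the earlier binding gives z := x2.
Bind x2 := branch(f(succ(2), succ(0)), 5, f(succ(2), succ(0))); substituting into the one remaining equation that mentions x2 gives: y ≐ succ(branch(f(succ(2), succ(0)), 5, f(succ(2), succ(0)))). Substituting into the earlier bindings gives z := branch(f(succ(2), succ(0)), 5, f(succ(2), succ(0))), y2 := branch(f(succ(2), succ(0)), 5, f(succ(2), succ(0))).
Delete trivial equation 5 ≐ 5.
Bind y := succ(branch(f(succ(2), succ(0)), 5, f(succ(2), succ(0)))); no other remaining equation mentions y.
Decompose succ/1: s ≐ branch(5, 2, k).
Bind s := branch(5, 2, k).
MGU = { z := branch(f(succ(2), succ(0)), 5, f(succ(2), succ(0))), q := f(true, true), w := branch(f(succ(2), succ(0)), 5, f(succ(2), succ(0))), u := f(succ(2), succ(0)), y2 := branch(f(succ(2), succ(0)), 5, f(succ(2), succ(0))), x2 := branch(f(succ(2), succ(0)), 5, f(succ(2), succ(0))), y := succ(branch(f(succ(2), succ(0)), 5, f(succ(2), succ(0)))), s := branch(5, 2, k) }, so y := succ(branch(f(succ(2), succ(0)), 5, f(succ(2), succ(0)))).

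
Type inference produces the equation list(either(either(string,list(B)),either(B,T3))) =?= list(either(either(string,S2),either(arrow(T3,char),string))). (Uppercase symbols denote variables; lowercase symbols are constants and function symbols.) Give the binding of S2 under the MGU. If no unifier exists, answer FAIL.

Decompose list/1: either(either(string,list(B)),either(B,T3)) =?= either(either(string,S2),either(arrow(T3,char),string)).
Decompose either/2: either(string,list(B)) =?= either(string,S2),  either(B,T3) =?= either(arrow(T3,char),string).
Decompose either/2: string =?= string,  list(B) =?= S2.
Delete trivial equation string =?= string.
Bind S2 := list(B); no other remaining equation mentions S2.
Decompose either/2: B =?= arrow(T3,char),  T3 =?= string.
Bind B := arrow(T3,char); no other remaining equation mentions B. Substituting into the earlier binding gives S2 := list(arrow(T3,char)).
Bind T3 := string. Substituting into the earlier bindings gives S2 := list(arrow(string,char)), B := arrow(string,char).
MGU = { S2 ↦ list(arrow(string,char)), B ↦ arrow(string,char), T3 ↦ string }, so S2 ↦ list(arrow(string,char)).

list(arrow(string,char))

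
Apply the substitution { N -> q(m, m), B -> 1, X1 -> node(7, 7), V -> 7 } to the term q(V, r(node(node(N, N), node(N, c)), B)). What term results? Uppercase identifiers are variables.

q(7, r(node(node(q(m, m), q(m, m)), node(q(m, m), c)), 1))

Replace each occurrence of N with q(m, m).
Replace each occurrence of B with 1.
Replace each occurrence of V with 7.
Result: q(7, r(node(node(q(m, m), q(m, m)), node(q(m, m), c)), 1)).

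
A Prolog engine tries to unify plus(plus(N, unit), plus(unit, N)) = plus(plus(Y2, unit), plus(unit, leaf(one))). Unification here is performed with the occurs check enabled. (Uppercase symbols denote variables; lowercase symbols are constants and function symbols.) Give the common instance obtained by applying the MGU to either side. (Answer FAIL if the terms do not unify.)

Decompose plus/2: plus(N, unit) = plus(Y2, unit),  plus(unit, N) = plus(unit, leaf(one)).
Decompose plus/2: N = Y2,  unit = unit.
Bind N := Y2; substituting into the one remaining equation that mentions N gives: plus(unit, Y2) = plus(unit, leaf(one)).
Delete trivial equation unit = unit.
Decompose plus/2: unit = unit,  Y2 = leaf(one).
Delete trivial equation unit = unit.
Bind Y2 := leaf(one). Substituting into the earlier binding gives N := leaf(one).
Applying the MGU to either side gives plus(plus(leaf(one), unit), plus(unit, leaf(one))).

plus(plus(leaf(one), unit), plus(unit, leaf(one)))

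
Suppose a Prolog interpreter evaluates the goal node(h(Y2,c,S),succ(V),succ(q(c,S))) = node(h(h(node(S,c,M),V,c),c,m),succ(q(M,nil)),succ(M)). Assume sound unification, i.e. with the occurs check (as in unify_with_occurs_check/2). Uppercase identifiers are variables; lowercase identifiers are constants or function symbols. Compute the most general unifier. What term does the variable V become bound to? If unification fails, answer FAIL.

Decompose node/3: h(Y2,c,S) = h(h(node(S,c,M),V,c),c,m),  succ(V) = succ(q(M,nil)),  succ(q(c,S)) = succ(M).
Decompose h/3: Y2 = h(node(S,c,M),V,c),  c = c,  S = m.
Bind Y2 := h(node(S,c,M),V,c); no other remaining equation mentions Y2.
Delete trivial equation c = c.
Bind S := m; substituting into the one remaining equation that mentions S gives: succ(q(c,m)) = succ(M). Substituting into the earlier binding gives Y2 := h(node(m,c,M),V,c).
Decompose succ/1: V = q(M,nil).
Bind V := q(M,nil); no other remaining equation mentions V. Substituting into the earlier binding gives Y2 := h(node(m,c,M),q(M,nil),c).
Decompose succ/1: q(c,m) = M.
Bind M := q(c,m). Substituting into the earlier bindings gives Y2 := h(node(m,c,q(c,m)),q(q(c,m),nil),c), V := q(q(c,m),nil).
MGU = { Y2 -> h(node(m,c,q(c,m)),q(q(c,m),nil),c), S -> m, V -> q(q(c,m),nil), M -> q(c,m) }, so V -> q(q(c,m),nil).

q(q(c,m),nil)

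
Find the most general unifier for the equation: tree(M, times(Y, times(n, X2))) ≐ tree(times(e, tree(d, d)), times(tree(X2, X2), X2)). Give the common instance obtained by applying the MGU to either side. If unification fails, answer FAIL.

Decompose tree/2: M ≐ times(e, tree(d, d)),  times(Y, times(n, X2)) ≐ times(tree(X2, X2), X2).
Bind M := times(e, tree(d, d)); no other remaining equation mentions M.
Decompose times/2: Y ≐ tree(X2, X2),  times(n, X2) ≐ X2.
Bind Y := tree(X2, X2); no other remaining equation mentions Y.
Occurs check fails: X2 occurs in times(n, X2); the equation X2 ≐ times(n, X2) has no finite solution.

FAIL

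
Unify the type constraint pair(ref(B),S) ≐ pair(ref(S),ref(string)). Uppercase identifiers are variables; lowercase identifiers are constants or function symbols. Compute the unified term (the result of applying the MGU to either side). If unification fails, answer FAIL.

Decompose pair/2: ref(B) ≐ ref(S),  S ≐ ref(string).
Decompose ref/1: B ≐ S.
Bind B := S; no other remaining equation mentions B.
Bind S := ref(string). Substituting into the earlier binding gives B := ref(string).
Applying the MGU to either side gives pair(ref(ref(string)),ref(string)).

pair(ref(ref(string)),ref(string))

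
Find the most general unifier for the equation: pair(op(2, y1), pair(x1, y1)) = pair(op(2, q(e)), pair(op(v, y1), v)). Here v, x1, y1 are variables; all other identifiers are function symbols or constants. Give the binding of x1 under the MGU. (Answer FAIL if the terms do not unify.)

Decompose pair/2: op(2, y1) = op(2, q(e)),  pair(x1, y1) = pair(op(v, y1), v).
Decompose op/2: 2 = 2,  y1 = q(e).
Delete trivial equation 2 = 2.
Bind y1 := q(e); substituting into the remaining equation gives: pair(x1, q(e)) = pair(op(v, q(e)), v).
Decompose pair/2: x1 = op(v, q(e)),  q(e) = v.
Bind x1 := op(v, q(e)); no other remaining equation mentions x1.
Bind v := q(e). Substituting into the earlier binding gives x1 := op(q(e), q(e)).
MGU = { y1 := q(e), x1 := op(q(e), q(e)), v := q(e) }, so x1 := op(q(e), q(e)).

op(q(e), q(e))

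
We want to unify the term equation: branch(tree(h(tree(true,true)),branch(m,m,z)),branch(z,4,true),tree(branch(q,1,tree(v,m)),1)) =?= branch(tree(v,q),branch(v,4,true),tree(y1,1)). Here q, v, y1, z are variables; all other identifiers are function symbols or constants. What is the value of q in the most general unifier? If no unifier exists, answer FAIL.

Decompose branch/3: tree(h(tree(true,true)),branch(m,m,z)) =?= tree(v,q),  branch(z,4,true) =?= branch(v,4,true),  tree(branch(q,1,tree(v,m)),1) =?= tree(y1,1).
Decompose tree/2: h(tree(true,true)) =?= v,  branch(m,m,z) =?= q.
Bind v := h(tree(true,true)); substituting into the 2 remaining equations that mention v gives: branch(z,4,true) =?= branch(h(tree(true,true)),4,true),  tree(branch(q,1,tree(h(tree(true,true)),m)),1) =?= tree(y1,1).
Bind q := branch(m,m,z); substituting into the one remaining equation that mentions q gives: tree(branch(branch(m,m,z),1,tree(h(tree(true,true)),m)),1) =?= tree(y1,1).
Decompose branch/3: z =?= h(tree(true,true)),  4 =?= 4,  true =?= true.
Bind z := h(tree(true,true)); substituting into the one remaining equation that mentions z gives: tree(branch(branch(m,m,h(tree(true,true))),1,tree(h(tree(true,true)),m)),1) =?= tree(y1,1). Substituting into the earlier binding gives q := branch(m,m,h(tree(true,true))).
Delete trivial equation 4 =?= 4.
Delete trivial equation true =?= true.
Decompose tree/2: branch(branch(m,m,h(tree(true,true))),1,tree(h(tree(true,true)),m)) =?= y1,  1 =?= 1.
Bind y1 := branch(branch(m,m,h(tree(true,true))),1,tree(h(tree(true,true)),m)); no other remaining equation mentions y1.
Delete trivial equation 1 =?= 1.
MGU = { v ↦ h(tree(true,true)), q ↦ branch(m,m,h(tree(true,true))), z ↦ h(tree(true,true)), y1 ↦ branch(branch(m,m,h(tree(true,true))),1,tree(h(tree(true,true)),m)) }, so q ↦ branch(m,m,h(tree(true,true))).

branch(m,m,h(tree(true,true)))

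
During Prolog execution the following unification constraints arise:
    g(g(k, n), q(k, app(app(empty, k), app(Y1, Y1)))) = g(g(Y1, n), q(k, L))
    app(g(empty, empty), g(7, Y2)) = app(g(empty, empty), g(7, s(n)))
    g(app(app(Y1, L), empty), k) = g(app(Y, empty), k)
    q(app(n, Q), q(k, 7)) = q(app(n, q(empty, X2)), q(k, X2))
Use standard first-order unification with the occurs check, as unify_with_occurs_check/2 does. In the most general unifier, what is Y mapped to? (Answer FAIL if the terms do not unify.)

Decompose g/2: g(k, n) = g(Y1, n),  q(k, app(app(empty, k), app(Y1, Y1))) = q(k, L).
Decompose g/2: k = Y1,  n = n.
Bind Y1 := k; substituting into the 2 remaining equations that mention Y1 gives: q(k, app(app(empty, k), app(k, k))) = q(k, L),  g(app(app(k, L), empty), k) = g(app(Y, empty), k).
Delete trivial equation n = n.
Decompose q/2: k = k,  app(app(empty, k), app(k, k)) = L.
Delete trivial equation k = k.
Bind L := app(app(empty, k), app(k, k)); substituting into the one remaining equation that mentions L gives: g(app(app(k, app(app(empty, k), app(k, k))), empty), k) = g(app(Y, empty), k).
Decompose app/2: g(empty, empty) = g(empty, empty),  g(7, Y2) = g(7, s(n)).
Delete trivial equation g(empty, empty) = g(empty, empty).
Decompose g/2: 7 = 7,  Y2 = s(n).
Delete trivial equation 7 = 7.
Bind Y2 := s(n); no other remaining equation mentions Y2.
Decompose g/2: app(app(k, app(app(empty, k), app(k, k))), empty) = app(Y, empty),  k = k.
Decompose app/2: app(k, app(app(empty, k), app(k, k))) = Y,  empty = empty.
Bind Y := app(k, app(app(empty, k), app(k, k))); no other remaining equation mentions Y.
Delete trivial equation empty = empty.
Delete trivial equation k = k.
Decompose q/2: app(n, Q) = app(n, q(empty, X2)),  q(k, 7) = q(k, X2).
Decompose app/2: n = n,  Q = q(empty, X2).
Delete trivial equation n = n.
Bind Q := q(empty, X2); no other remaining equation mentions Q.
Decompose q/2: k = k,  7 = X2.
Delete trivial equation k = k.
Bind X2 := 7. Substituting into the earlier binding gives Q := q(empty, 7).
MGU = { Y1 -> k, L -> app(app(empty, k), app(k, k)), Y2 -> s(n), Y -> app(k, app(app(empty, k), app(k, k))), Q -> q(empty, 7), X2 -> 7 }, so Y -> app(k, app(app(empty, k), app(k, k))).

app(k, app(app(empty, k), app(k, k)))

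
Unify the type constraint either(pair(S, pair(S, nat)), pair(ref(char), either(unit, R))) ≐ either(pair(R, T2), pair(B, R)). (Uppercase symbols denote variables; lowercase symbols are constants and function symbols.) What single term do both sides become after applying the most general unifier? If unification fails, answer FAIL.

FAIL

Decompose either/2: pair(S, pair(S, nat)) ≐ pair(R, T2),  pair(ref(char), either(unit, R)) ≐ pair(B, R).
Decompose pair/2: S ≐ R,  pair(S, nat) ≐ T2.
Bind S := R; substituting into the one remaining equation that mentions S gives: pair(R, nat) ≐ T2.
Bind T2 := pair(R, nat); no other remaining equation mentions T2.
Decompose pair/2: ref(char) ≐ B,  either(unit, R) ≐ R.
Bind B := ref(char); no other remaining equation mentions B.
Occurs check fails: R occurs in either(unit, R); the equation R ≐ either(unit, R) has no finite solution.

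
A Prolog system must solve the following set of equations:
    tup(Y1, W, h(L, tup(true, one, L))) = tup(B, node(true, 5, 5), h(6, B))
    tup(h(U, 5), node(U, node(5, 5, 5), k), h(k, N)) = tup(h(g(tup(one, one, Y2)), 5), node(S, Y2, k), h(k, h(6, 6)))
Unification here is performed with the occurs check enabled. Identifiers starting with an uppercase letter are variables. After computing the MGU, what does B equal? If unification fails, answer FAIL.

tup(true, one, 6)

Decompose tup/3: Y1 = B,  W = node(true, 5, 5),  h(L, tup(true, one, L)) = h(6, B).
Bind Y1 := B; no other remaining equation mentions Y1.
Bind W := node(true, 5, 5); no other remaining equation mentions W.
Decompose h/2: L = 6,  tup(true, one, L) = B.
Bind L := 6; substituting into the one remaining equation that mentions L gives: tup(true, one, 6) = B.
Bind B := tup(true, one, 6); no other remaining equation mentions B. Substituting into the earlier binding gives Y1 := tup(true, one, 6).
Decompose tup/3: h(U, 5) = h(g(tup(one, one, Y2)), 5),  node(U, node(5, 5, 5), k) = node(S, Y2, k),  h(k, N) = h(k, h(6, 6)).
Decompose h/2: U = g(tup(one, one, Y2)),  5 = 5.
Bind U := g(tup(one, one, Y2)); substituting into the one remaining equation that mentions U gives: node(g(tup(one, one, Y2)), node(5, 5, 5), k) = node(S, Y2, k).
Delete trivial equation 5 = 5.
Decompose node/3: g(tup(one, one, Y2)) = S,  node(5, 5, 5) = Y2,  k = k.
Bind S := g(tup(one, one, Y2)); no other remaining equation mentions S.
Bind Y2 := node(5, 5, 5); no other remaining equation mentions Y2. Substituting into the earlier bindings gives U := g(tup(one, one, node(5, 5, 5))), S := g(tup(one, one, node(5, 5, 5))).
Delete trivial equation k = k.
Decompose h/2: k = k,  N = h(6, 6).
Delete trivial equation k = k.
Bind N := h(6, 6).
MGU = { Y1 -> tup(true, one, 6), W -> node(true, 5, 5), L -> 6, B -> tup(true, one, 6), U -> g(tup(one, one, node(5, 5, 5))), S -> g(tup(one, one, node(5, 5, 5))), Y2 -> node(5, 5, 5), N -> h(6, 6) }, so B -> tup(true, one, 6).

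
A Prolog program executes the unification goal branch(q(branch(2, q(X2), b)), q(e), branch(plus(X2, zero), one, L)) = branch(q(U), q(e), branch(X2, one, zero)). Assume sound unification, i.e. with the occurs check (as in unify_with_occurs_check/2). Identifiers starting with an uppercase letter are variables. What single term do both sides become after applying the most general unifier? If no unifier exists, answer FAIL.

Decompose branch/3: q(branch(2, q(X2), b)) = q(U),  q(e) = q(e),  branch(plus(X2, zero), one, L) = branch(X2, one, zero).
Decompose q/1: branch(2, q(X2), b) = U.
Bind U := branch(2, q(X2), b); no other remaining equation mentions U.
Delete trivial equation q(e) = q(e).
Decompose branch/3: plus(X2, zero) = X2,  one = one,  L = zero.
Occurs check fails: X2 occurs in plus(X2, zero); the equation X2 = plus(X2, zero) has no finite solution.

FAIL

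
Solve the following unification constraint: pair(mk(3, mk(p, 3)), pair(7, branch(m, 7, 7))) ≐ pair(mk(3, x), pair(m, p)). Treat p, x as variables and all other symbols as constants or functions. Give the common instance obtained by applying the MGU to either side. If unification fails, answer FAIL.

Decompose pair/2: mk(3, mk(p, 3)) ≐ mk(3, x),  pair(7, branch(m, 7, 7)) ≐ pair(m, p).
Decompose mk/2: 3 ≐ 3,  mk(p, 3) ≐ x.
Delete trivial equation 3 ≐ 3.
Bind x := mk(p, 3); no other remaining equation mentions x.
Decompose pair/2: 7 ≐ m,  branch(m, 7, 7) ≐ p.
Clash: constants 7 and m differ; no unifier exists.

FAIL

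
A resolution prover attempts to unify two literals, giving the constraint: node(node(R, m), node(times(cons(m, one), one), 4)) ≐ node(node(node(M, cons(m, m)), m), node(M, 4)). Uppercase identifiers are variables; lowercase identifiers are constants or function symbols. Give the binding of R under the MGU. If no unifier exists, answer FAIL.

node(times(cons(m, one), one), cons(m, m))

Decompose node/2: node(R, m) ≐ node(node(M, cons(m, m)), m),  node(times(cons(m, one), one), 4) ≐ node(M, 4).
Decompose node/2: R ≐ node(M, cons(m, m)),  m ≐ m.
Bind R := node(M, cons(m, m)); no other remaining equation mentions R.
Delete trivial equation m ≐ m.
Decompose node/2: times(cons(m, one), one) ≐ M,  4 ≐ 4.
Bind M := times(cons(m, one), one); no other remaining equation mentions M. Substituting into the earlier binding gives R := node(times(cons(m, one), one), cons(m, m)).
Delete trivial equation 4 ≐ 4.
MGU = { R ↦ node(times(cons(m, one), one), cons(m, m)), M ↦ times(cons(m, one), one) }, so R ↦ node(times(cons(m, one), one), cons(m, m)).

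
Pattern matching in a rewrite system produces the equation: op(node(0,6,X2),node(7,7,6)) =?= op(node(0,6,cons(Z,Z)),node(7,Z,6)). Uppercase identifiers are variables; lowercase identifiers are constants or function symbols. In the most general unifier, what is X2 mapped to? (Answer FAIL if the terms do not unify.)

cons(7,7)

Decompose op/2: node(0,6,X2) =?= node(0,6,cons(Z,Z)),  node(7,7,6) =?= node(7,Z,6).
Decompose node/3: 0 =?= 0,  6 =?= 6,  X2 =?= cons(Z,Z).
Delete trivial equation 0 =?= 0.
Delete trivial equation 6 =?= 6.
Bind X2 := cons(Z,Z); no other remaining equation mentions X2.
Decompose node/3: 7 =?= 7,  7 =?= Z,  6 =?= 6.
Delete trivial equation 7 =?= 7.
Bind Z := 7; no other remaining equation mentions Z. Substituting into the earlier binding gives X2 := cons(7,7).
Delete trivial equation 6 =?= 6.
MGU = { X2 -> cons(7,7), Z -> 7 }, so X2 -> cons(7,7).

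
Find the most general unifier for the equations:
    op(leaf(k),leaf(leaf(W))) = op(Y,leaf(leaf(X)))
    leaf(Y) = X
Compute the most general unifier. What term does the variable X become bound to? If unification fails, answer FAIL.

leaf(leaf(k))

Decompose op/2: leaf(k) = Y,  leaf(leaf(W)) = leaf(leaf(X)).
Bind Y := leaf(k); substituting into the one remaining equation that mentions Y gives: leaf(leaf(k)) = X.
Decompose leaf/1: leaf(W) = leaf(X).
Decompose leaf/1: W = X.
Bind W := X; no other remaining equation mentions W.
Bind X := leaf(leaf(k)). Substituting into the earlier binding gives W := leaf(leaf(k)).
MGU = { Y := leaf(k), W := leaf(leaf(k)), X := leaf(leaf(k)) }, so X := leaf(leaf(k)).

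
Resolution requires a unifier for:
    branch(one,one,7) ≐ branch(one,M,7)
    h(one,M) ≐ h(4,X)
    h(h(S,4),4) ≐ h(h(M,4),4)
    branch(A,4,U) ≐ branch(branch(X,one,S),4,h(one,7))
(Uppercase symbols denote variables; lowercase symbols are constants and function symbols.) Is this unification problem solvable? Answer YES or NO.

Decompose branch/3: one ≐ one,  one ≐ M,  7 ≐ 7.
Delete trivial equation one ≐ one.
Bind M := one; substituting into the 2 remaining equations that mention M gives: h(one,one) ≐ h(4,X),  h(h(S,4),4) ≐ h(h(one,4),4).
Delete trivial equation 7 ≐ 7.
Decompose h/2: one ≐ 4,  one ≐ X.
Clash: constants one and 4 differ; no unifier exists.

NO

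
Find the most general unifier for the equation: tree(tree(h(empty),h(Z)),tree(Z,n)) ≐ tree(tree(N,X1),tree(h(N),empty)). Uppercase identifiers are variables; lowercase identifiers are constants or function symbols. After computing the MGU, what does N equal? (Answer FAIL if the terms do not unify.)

FAIL

Decompose tree/2: tree(h(empty),h(Z)) ≐ tree(N,X1),  tree(Z,n) ≐ tree(h(N),empty).
Decompose tree/2: h(empty) ≐ N,  h(Z) ≐ X1.
Bind N := h(empty); substituting into the one remaining equation that mentions N gives: tree(Z,n) ≐ tree(h(h(empty)),empty).
Bind X1 := h(Z); no other remaining equation mentions X1.
Decompose tree/2: Z ≐ h(h(empty)),  n ≐ empty.
Bind Z := h(h(empty)); no other remaining equation mentions Z. Substituting into the earlier binding gives X1 := h(h(h(empty))).
Clash: constants n and empty differ; no unifier exists.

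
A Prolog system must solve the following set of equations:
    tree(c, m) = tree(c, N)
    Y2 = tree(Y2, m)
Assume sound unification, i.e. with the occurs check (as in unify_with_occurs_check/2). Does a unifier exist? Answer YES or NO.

Decompose tree/2: c = c,  m = N.
Delete trivial equation c = c.
Bind N := m; no other remaining equation mentions N.
Occurs check fails: Y2 occurs in tree(Y2, m); the equation Y2 = tree(Y2, m) has no finite solution.

NO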